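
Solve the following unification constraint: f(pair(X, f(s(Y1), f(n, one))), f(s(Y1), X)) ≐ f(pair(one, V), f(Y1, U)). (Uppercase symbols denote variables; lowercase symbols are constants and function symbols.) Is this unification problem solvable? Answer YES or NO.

Decompose f/2: pair(X, f(s(Y1), f(n, one))) ≐ pair(one, V),  f(s(Y1), X) ≐ f(Y1, U).
Decompose pair/2: X ≐ one,  f(s(Y1), f(n, one)) ≐ V.
Bind X := one; substituting into the one remaining equation that mentions X gives: f(s(Y1), one) ≐ f(Y1, U).
Bind V := f(s(Y1), f(n, one)); no other remaining equation mentions V.
Decompose f/2: s(Y1) ≐ Y1,  one ≐ U.
Occurs check fails: Y1 occurs in s(Y1); the equation Y1 ≐ s(Y1) has no finite solution.

NO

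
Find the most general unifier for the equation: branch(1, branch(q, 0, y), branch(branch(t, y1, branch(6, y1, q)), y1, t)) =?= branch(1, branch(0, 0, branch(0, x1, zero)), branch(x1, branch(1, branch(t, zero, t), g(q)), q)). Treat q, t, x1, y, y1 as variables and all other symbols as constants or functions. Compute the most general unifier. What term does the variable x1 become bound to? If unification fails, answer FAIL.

branch(0, branch(1, branch(0, zero, 0), g(0)), branch(6, branch(1, branch(0, zero, 0), g(0)), 0))

Decompose branch/3: 1 =?= 1,  branch(q, 0, y) =?= branch(0, 0, branch(0, x1, zero)),  branch(branch(t, y1, branch(6, y1, q)), y1, t) =?= branch(x1, branch(1, branch(t, zero, t), g(q)), q).
Delete trivial equation 1 =?= 1.
Decompose branch/3: q =?= 0,  0 =?= 0,  y =?= branch(0, x1, zero).
Bind q := 0; substituting into the one remaining equation that mentions q gives: branch(branch(t, y1, branch(6, y1, 0)), y1, t) =?= branch(x1, branch(1, branch(t, zero, t), g(0)), 0).
Delete trivial equation 0 =?= 0.
Bind y := branch(0, x1, zero); no other remaining equation mentions y.
Decompose branch/3: branch(t, y1, branch(6, y1, 0)) =?= x1,  y1 =?= branch(1, branch(t, zero, t), g(0)),  t =?= 0.
Bind x1 := branch(t, y1, branch(6, y1, 0)); no other remaining equation mentions x1. Substituting into the earlier binding gives y := branch(0, branch(t, y1, branch(6, y1, 0)), zero).
Bind y1 := branch(1, branch(t, zero, t), g(0)); no other remaining equation mentions y1. Substituting into the earlier bindings gives y := branch(0, branch(t, branch(1, branch(t, zero, t), g(0)), branch(6, branch(1, branch(t, zero, t), g(0)), 0)), zero), x1 := branch(t, branch(1, branch(t, zero, t), g(0)), branch(6, branch(1, branch(t, zero, t), g(0)), 0)).
Bind t := 0. Substituting into the earlier bindings gives y := branch(0, branch(0, branch(1, branch(0, zero, 0), g(0)), branch(6, branch(1, branch(0, zero, 0), g(0)), 0)), zero), x1 := branch(0, branch(1, branch(0, zero, 0), g(0)), branch(6, branch(1, branch(0, zero, 0), g(0)), 0)), y1 := branch(1, branch(0, zero, 0), g(0)).
MGU = { q ↦ 0, y ↦ branch(0, branch(0, branch(1, branch(0, zero, 0), g(0)), branch(6, branch(1, branch(0, zero, 0), g(0)), 0)), zero), x1 ↦ branch(0, branch(1, branch(0, zero, 0), g(0)), branch(6, branch(1, branch(0, zero, 0), g(0)), 0)), y1 ↦ branch(1, branch(0, zero, 0), g(0)), t ↦ 0 }, so x1 ↦ branch(0, branch(1, branch(0, zero, 0), g(0)), branch(6, branch(1, branch(0, zero, 0), g(0)), 0)).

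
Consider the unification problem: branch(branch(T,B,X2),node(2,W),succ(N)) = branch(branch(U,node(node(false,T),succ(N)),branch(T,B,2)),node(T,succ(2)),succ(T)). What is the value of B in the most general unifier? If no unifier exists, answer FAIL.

node(node(false,2),succ(2))

Decompose branch/3: branch(T,B,X2) = branch(U,node(node(false,T),succ(N)),branch(T,B,2)),  node(2,W) = node(T,succ(2)),  succ(N) = succ(T).
Decompose branch/3: T = U,  B = node(node(false,T),succ(N)),  X2 = branch(T,B,2).
Bind T := U; substituting into the remaining equations gives: B = node(node(false,U),succ(N)),  X2 = branch(U,B,2),  node(2,W) = node(U,succ(2)),  succ(N) = succ(U).
Bind B := node(node(false,U),succ(N)); substituting into the one remaining equation that mentions B gives: X2 = branch(U,node(node(false,U),succ(N)),2).
Bind X2 := branch(U,node(node(false,U),succ(N)),2); no other remaining equation mentions X2.
Decompose node/2: 2 = U,  W = succ(2).
Bind U := 2; substituting into the one remaining equation that mentions U gives: succ(N) = succ(2). Substituting into the earlier bindings gives T := 2, B := node(node(false,2),succ(N)), X2 := branch(2,node(node(false,2),succ(N)),2).
Bind W := succ(2); no other remaining equation mentions W.
Decompose succ/1: N = 2.
Bind N := 2. Substituting into the earlier bindings gives B := node(node(false,2),succ(2)), X2 := branch(2,node(node(false,2),succ(2)),2).
MGU = { T ↦ 2, B ↦ node(node(false,2),succ(2)), X2 ↦ branch(2,node(node(false,2),succ(2)),2), U ↦ 2, W ↦ succ(2), N ↦ 2 }, so B ↦ node(node(false,2),succ(2)).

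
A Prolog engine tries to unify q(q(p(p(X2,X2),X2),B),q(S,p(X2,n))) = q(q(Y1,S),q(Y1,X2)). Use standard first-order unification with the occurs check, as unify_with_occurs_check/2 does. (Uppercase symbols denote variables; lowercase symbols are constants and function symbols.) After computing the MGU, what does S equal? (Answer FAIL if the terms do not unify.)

Decompose q/2: q(p(p(X2,X2),X2),B) = q(Y1,S),  q(S,p(X2,n)) = q(Y1,X2).
Decompose q/2: p(p(X2,X2),X2) = Y1,  B = S.
Bind Y1 := p(p(X2,X2),X2); substituting into the one remaining equation that mentions Y1 gives: q(S,p(X2,n)) = q(p(p(X2,X2),X2),X2).
Bind B := S; no other remaining equation mentions B.
Decompose q/2: S = p(p(X2,X2),X2),  p(X2,n) = X2.
Bind S := p(p(X2,X2),X2); no other remaining equation mentions S. Substituting into the earlier binding gives B := p(p(X2,X2),X2).
Occurs check fails: X2 occurs in p(X2,n); the equation X2 = p(X2,n) has no finite solution.

FAIL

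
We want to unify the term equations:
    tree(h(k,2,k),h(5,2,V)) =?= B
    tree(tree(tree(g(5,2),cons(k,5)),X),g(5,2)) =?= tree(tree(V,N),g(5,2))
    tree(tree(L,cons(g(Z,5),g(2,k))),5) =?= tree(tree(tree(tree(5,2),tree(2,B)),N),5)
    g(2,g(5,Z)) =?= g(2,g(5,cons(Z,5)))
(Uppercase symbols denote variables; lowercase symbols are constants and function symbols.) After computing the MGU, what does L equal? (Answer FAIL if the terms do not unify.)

FAIL

Bind B := tree(h(k,2,k),h(5,2,V)); substituting into the one remaining equation that mentions B gives: tree(tree(L,cons(g(Z,5),g(2,k))),5) =?= tree(tree(tree(tree(5,2),tree(2,tree(h(k,2,k),h(5,2,V)))),N),5).
Decompose tree/2: tree(tree(g(5,2),cons(k,5)),X) =?= tree(V,N),  g(5,2) =?= g(5,2).
Decompose tree/2: tree(g(5,2),cons(k,5)) =?= V,  X =?= N.
Bind V := tree(g(5,2),cons(k,5)); substituting into the one remaining equation that mentions V gives: tree(tree(L,cons(g(Z,5),g(2,k))),5) =?= tree(tree(tree(tree(5,2),tree(2,tree(h(k,2,k),h(5,2,tree(g(5,2),cons(k,5)))))),N),5). Substituting into the earlier binding gives B := tree(h(k,2,k),h(5,2,tree(g(5,2),cons(k,5)))).
Bind X := N; no other remaining equation mentions X.
Delete trivial equation g(5,2) =?= g(5,2).
Decompose tree/2: tree(L,cons(g(Z,5),g(2,k))) =?= tree(tree(tree(5,2),tree(2,tree(h(k,2,k),h(5,2,tree(g(5,2),cons(k,5)))))),N),  5 =?= 5.
Decompose tree/2: L =?= tree(tree(5,2),tree(2,tree(h(k,2,k),h(5,2,tree(g(5,2),cons(k,5)))))),  cons(g(Z,5),g(2,k)) =?= N.
Bind L := tree(tree(5,2),tree(2,tree(h(k,2,k),h(5,2,tree(g(5,2),cons(k,5)))))); no other remaining equation mentions L.
Bind N := cons(g(Z,5),g(2,k)); no other remaining equation mentions N. Substituting into the earlier binding gives X := cons(g(Z,5),g(2,k)).
Delete trivial equation 5 =?= 5.
Decompose g/2: 2 =?= 2,  g(5,Z) =?= g(5,cons(Z,5)).
Delete trivial equation 2 =?= 2.
Decompose g/2: 5 =?= 5,  Z =?= cons(Z,5).
Delete trivial equation 5 =?= 5.
Occurs check fails: Z occurs in cons(Z,5); the equation Z =?= cons(Z,5) has no finite solution.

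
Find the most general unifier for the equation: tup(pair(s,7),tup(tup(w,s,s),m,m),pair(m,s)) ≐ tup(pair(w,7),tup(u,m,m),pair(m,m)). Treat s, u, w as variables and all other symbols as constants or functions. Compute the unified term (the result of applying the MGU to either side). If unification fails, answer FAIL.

tup(pair(m,7),tup(tup(m,m,m),m,m),pair(m,m))

Decompose tup/3: pair(s,7) ≐ pair(w,7),  tup(tup(w,s,s),m,m) ≐ tup(u,m,m),  pair(m,s) ≐ pair(m,m).
Decompose pair/2: s ≐ w,  7 ≐ 7.
Bind s := w; substituting into the 2 remaining equations that mention s gives: tup(tup(w,w,w),m,m) ≐ tup(u,m,m),  pair(m,w) ≐ pair(m,m).
Delete trivial equation 7 ≐ 7.
Decompose tup/3: tup(w,w,w) ≐ u,  m ≐ m,  m ≐ m.
Bind u := tup(w,w,w); no other remaining equation mentions u.
Delete trivial equation m ≐ m.
Delete trivial equation m ≐ m.
Decompose pair/2: m ≐ m,  w ≐ m.
Delete trivial equation m ≐ m.
Bind w := m. Substituting into the earlier bindings gives s := m, u := tup(m,m,m).
Applying the MGU to either side gives tup(pair(m,7),tup(tup(m,m,m),m,m),pair(m,m)).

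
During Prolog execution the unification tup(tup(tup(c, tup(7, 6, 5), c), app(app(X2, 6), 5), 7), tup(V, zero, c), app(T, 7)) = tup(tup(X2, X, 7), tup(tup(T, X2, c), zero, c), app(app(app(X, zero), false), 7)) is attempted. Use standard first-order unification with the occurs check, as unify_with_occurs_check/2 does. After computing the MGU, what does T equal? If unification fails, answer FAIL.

Decompose tup/3: tup(tup(c, tup(7, 6, 5), c), app(app(X2, 6), 5), 7) = tup(X2, X, 7),  tup(V, zero, c) = tup(tup(T, X2, c), zero, c),  app(T, 7) = app(app(app(X, zero), false), 7).
Decompose tup/3: tup(c, tup(7, 6, 5), c) = X2,  app(app(X2, 6), 5) = X,  7 = 7.
Bind X2 := tup(c, tup(7, 6, 5), c); substituting into the 2 remaining equations that mention X2 gives: app(app(tup(c, tup(7, 6, 5), c), 6), 5) = X,  tup(V, zero, c) = tup(tup(T, tup(c, tup(7, 6, 5), c), c), zero, c).
Bind X := app(app(tup(c, tup(7, 6, 5), c), 6), 5); substituting into the one remaining equation that mentions X gives: app(T, 7) = app(app(app(app(app(tup(c, tup(7, 6, 5), c), 6), 5), zero), false), 7).
Delete trivial equation 7 = 7.
Decompose tup/3: V = tup(T, tup(c, tup(7, 6, 5), c), c),  zero = zero,  c = c.
Bind V := tup(T, tup(c, tup(7, 6, 5), c), c); no other remaining equation mentions V.
Delete trivial equation zero = zero.
Delete trivial equation c = c.
Decompose app/2: T = app(app(app(app(tup(c, tup(7, 6, 5), c), 6), 5), zero), false),  7 = 7.
Bind T := app(app(app(app(tup(c, tup(7, 6, 5), c), 6), 5), zero), false); no other remaining equation mentions T. Substituting into the earlier binding gives V := tup(app(app(app(app(tup(c, tup(7, 6, 5), c), 6), 5), zero), false), tup(c, tup(7, 6, 5), c), c).
Delete trivial equation 7 = 7.
MGU = { X2 = tup(c, tup(7, 6, 5), c), X = app(app(tup(c, tup(7, 6, 5), c), 6), 5), V = tup(app(app(app(app(tup(c, tup(7, 6, 5), c), 6), 5), zero), false), tup(c, tup(7, 6, 5), c), c), T = app(app(app(app(tup(c, tup(7, 6, 5), c), 6), 5), zero), false) }, so T = app(app(app(app(tup(c, tup(7, 6, 5), c), 6), 5), zero), false).

app(app(app(app(tup(c, tup(7, 6, 5), c), 6), 5), zero), false)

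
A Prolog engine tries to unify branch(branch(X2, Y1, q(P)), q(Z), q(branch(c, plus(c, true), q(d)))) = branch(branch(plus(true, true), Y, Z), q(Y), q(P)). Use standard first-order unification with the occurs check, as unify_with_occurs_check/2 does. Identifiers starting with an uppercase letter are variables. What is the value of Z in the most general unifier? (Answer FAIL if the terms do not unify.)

q(branch(c, plus(c, true), q(d)))

Decompose branch/3: branch(X2, Y1, q(P)) = branch(plus(true, true), Y, Z),  q(Z) = q(Y),  q(branch(c, plus(c, true), q(d))) = q(P).
Decompose branch/3: X2 = plus(true, true),  Y1 = Y,  q(P) = Z.
Bind X2 := plus(true, true); no other remaining equation mentions X2.
Bind Y1 := Y; no other remaining equation mentions Y1.
Bind Z := q(P); substituting into the one remaining equation that mentions Z gives: q(q(P)) = q(Y).
Decompose q/1: q(P) = Y.
Bind Y := q(P); no other remaining equation mentions Y. Substituting into the earlier binding gives Y1 := q(P).
Decompose q/1: branch(c, plus(c, true), q(d)) = P.
Bind P := branch(c, plus(c, true), q(d)). Substituting into the earlier bindings gives Y1 := q(branch(c, plus(c, true), q(d))), Z := q(branch(c, plus(c, true), q(d))), Y := q(branch(c, plus(c, true), q(d))).
MGU = { X2 = plus(true, true), Y1 = q(branch(c, plus(c, true), q(d))), Z = q(branch(c, plus(c, true), q(d))), Y = q(branch(c, plus(c, true), q(d))), P = branch(c, plus(c, true), q(d)) }, so Z = q(branch(c, plus(c, true), q(d))).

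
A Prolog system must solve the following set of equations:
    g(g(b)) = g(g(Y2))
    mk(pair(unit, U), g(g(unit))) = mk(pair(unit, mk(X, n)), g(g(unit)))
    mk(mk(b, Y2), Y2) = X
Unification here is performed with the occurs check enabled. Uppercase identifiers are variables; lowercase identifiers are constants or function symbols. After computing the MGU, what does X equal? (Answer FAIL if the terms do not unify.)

Decompose g/1: g(b) = g(Y2).
Decompose g/1: b = Y2.
Bind Y2 := b; substituting into the one remaining equation that mentions Y2 gives: mk(mk(b, b), b) = X.
Decompose mk/2: pair(unit, U) = pair(unit, mk(X, n)),  g(g(unit)) = g(g(unit)).
Decompose pair/2: unit = unit,  U = mk(X, n).
Delete trivial equation unit = unit.
Bind U := mk(X, n); no other remaining equation mentions U.
Delete trivial equation g(g(unit)) = g(g(unit)).
Bind X := mk(mk(b, b), b). Substituting into the earlier binding gives U := mk(mk(mk(b, b), b), n).
MGU = { Y2 ↦ b, U ↦ mk(mk(mk(b, b), b), n), X ↦ mk(mk(b, b), b) }, so X ↦ mk(mk(b, b), b).

mk(mk(b, b), b)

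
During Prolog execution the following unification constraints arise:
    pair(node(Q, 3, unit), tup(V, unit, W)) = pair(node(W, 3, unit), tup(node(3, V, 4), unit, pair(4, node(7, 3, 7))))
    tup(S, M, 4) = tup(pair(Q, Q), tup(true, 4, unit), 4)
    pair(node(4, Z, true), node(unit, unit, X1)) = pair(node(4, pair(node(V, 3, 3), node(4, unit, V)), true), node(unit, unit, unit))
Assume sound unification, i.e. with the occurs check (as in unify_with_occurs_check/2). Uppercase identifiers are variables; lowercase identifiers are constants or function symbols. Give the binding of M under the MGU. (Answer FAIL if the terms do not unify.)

Decompose pair/2: node(Q, 3, unit) = node(W, 3, unit),  tup(V, unit, W) = tup(node(3, V, 4), unit, pair(4, node(7, 3, 7))).
Decompose node/3: Q = W,  3 = 3,  unit = unit.
Bind Q := W; substituting into the one remaining equation that mentions Q gives: tup(S, M, 4) = tup(pair(W, W), tup(true, 4, unit), 4).
Delete trivial equation 3 = 3.
Delete trivial equation unit = unit.
Decompose tup/3: V = node(3, V, 4),  unit = unit,  W = pair(4, node(7, 3, 7)).
Occurs check fails: V occurs in node(3, V, 4); the equation V = node(3, V, 4) has no finite solution.

FAIL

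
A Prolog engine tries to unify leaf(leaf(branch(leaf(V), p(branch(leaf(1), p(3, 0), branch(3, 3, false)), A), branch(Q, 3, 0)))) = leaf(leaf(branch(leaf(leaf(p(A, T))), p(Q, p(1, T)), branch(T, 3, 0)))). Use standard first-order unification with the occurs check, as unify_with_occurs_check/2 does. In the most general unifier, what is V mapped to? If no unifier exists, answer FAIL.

Decompose leaf/1: leaf(branch(leaf(V), p(branch(leaf(1), p(3, 0), branch(3, 3, false)), A), branch(Q, 3, 0))) = leaf(branch(leaf(leaf(p(A, T))), p(Q, p(1, T)), branch(T, 3, 0))).
Decompose leaf/1: branch(leaf(V), p(branch(leaf(1), p(3, 0), branch(3, 3, false)), A), branch(Q, 3, 0)) = branch(leaf(leaf(p(A, T))), p(Q, p(1, T)), branch(T, 3, 0)).
Decompose branch/3: leaf(V) = leaf(leaf(p(A, T))),  p(branch(leaf(1), p(3, 0), branch(3, 3, false)), A) = p(Q, p(1, T)),  branch(Q, 3, 0) = branch(T, 3, 0).
Decompose leaf/1: V = leaf(p(A, T)).
Bind V := leaf(p(A, T)); no other remaining equation mentions V.
Decompose p/2: branch(leaf(1), p(3, 0), branch(3, 3, false)) = Q,  A = p(1, T).
Bind Q := branch(leaf(1), p(3, 0), branch(3, 3, false)); substituting into the one remaining equation that mentions Q gives: branch(branch(leaf(1), p(3, 0), branch(3, 3, false)), 3, 0) = branch(T, 3, 0).
Bind A := p(1, T); no other remaining equation mentions A. Substituting into the earlier binding gives V := leaf(p(p(1, T), T)).
Decompose branch/3: branch(leaf(1), p(3, 0), branch(3, 3, false)) = T,  3 = 3,  0 = 0.
Bind T := branch(leaf(1), p(3, 0), branch(3, 3, false)); no other remaining equation mentions T. Substituting into the earlier bindings gives V := leaf(p(p(1, branch(leaf(1), p(3, 0), branch(3, 3, false))), branch(leaf(1), p(3, 0), branch(3, 3, false)))), A := p(1, branch(leaf(1), p(3, 0), branch(3, 3, false))).
Delete trivial equation 3 = 3.
Delete trivial equation 0 = 0.
MGU = { V = leaf(p(p(1, branch(leaf(1), p(3, 0), branch(3, 3, false))), branch(leaf(1), p(3, 0), branch(3, 3, false)))), Q = branch(leaf(1), p(3, 0), branch(3, 3, false)), A = p(1, branch(leaf(1), p(3, 0), branch(3, 3, false))), T = branch(leaf(1), p(3, 0), branch(3, 3, false)) }, so V = leaf(p(p(1, branch(leaf(1), p(3, 0), branch(3, 3, false))), branch(leaf(1), p(3, 0), branch(3, 3, false)))).

leaf(p(p(1, branch(leaf(1), p(3, 0), branch(3, 3, false))), branch(leaf(1), p(3, 0), branch(3, 3, false))))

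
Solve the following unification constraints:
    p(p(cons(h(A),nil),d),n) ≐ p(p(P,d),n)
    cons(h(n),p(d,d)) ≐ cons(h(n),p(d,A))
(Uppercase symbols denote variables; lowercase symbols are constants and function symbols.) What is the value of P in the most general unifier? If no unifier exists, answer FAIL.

Decompose p/2: p(cons(h(A),nil),d) ≐ p(P,d),  n ≐ n.
Decompose p/2: cons(h(A),nil) ≐ P,  d ≐ d.
Bind P := cons(h(A),nil); no other remaining equation mentions P.
Delete trivial equation d ≐ d.
Delete trivial equation n ≐ n.
Decompose cons/2: h(n) ≐ h(n),  p(d,d) ≐ p(d,A).
Delete trivial equation h(n) ≐ h(n).
Decompose p/2: d ≐ d,  d ≐ A.
Delete trivial equation d ≐ d.
Bind A := d. Substituting into the earlier binding gives P := cons(h(d),nil).
MGU = { P := cons(h(d),nil), A := d }, so P := cons(h(d),nil).

cons(h(d),nil)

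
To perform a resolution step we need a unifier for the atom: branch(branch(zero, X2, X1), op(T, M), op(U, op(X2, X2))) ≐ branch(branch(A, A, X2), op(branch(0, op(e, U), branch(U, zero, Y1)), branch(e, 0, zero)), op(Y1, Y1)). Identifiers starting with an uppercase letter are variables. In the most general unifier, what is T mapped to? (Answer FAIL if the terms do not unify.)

Decompose branch/3: branch(zero, X2, X1) ≐ branch(A, A, X2),  op(T, M) ≐ op(branch(0, op(e, U), branch(U, zero, Y1)), branch(e, 0, zero)),  op(U, op(X2, X2)) ≐ op(Y1, Y1).
Decompose branch/3: zero ≐ A,  X2 ≐ A,  X1 ≐ X2.
Bind A := zero; substituting into the one remaining equation that mentions A gives: X2 ≐ zero.
Bind X2 := zero; substituting into the 2 remaining equations that mention X2 gives: X1 ≐ zero,  op(U, op(zero, zero)) ≐ op(Y1, Y1).
Bind X1 := zero; no other remaining equation mentions X1.
Decompose op/2: T ≐ branch(0, op(e, U), branch(U, zero, Y1)),  M ≐ branch(e, 0, zero).
Bind T := branch(0, op(e, U), branch(U, zero, Y1)); no other remaining equation mentions T.
Bind M := branch(e, 0, zero); no other remaining equation mentions M.
Decompose op/2: U ≐ Y1,  op(zero, zero) ≐ Y1.
Bind U := Y1; no other remaining equation mentions U. Substituting into the earlier binding gives T := branch(0, op(e, Y1), branch(Y1, zero, Y1)).
Bind Y1 := op(zero, zero). Substituting into the earlier bindings gives T := branch(0, op(e, op(zero, zero)), branch(op(zero, zero), zero, op(zero, zero))), U := op(zero, zero).
MGU = { A ↦ zero, X2 ↦ zero, X1 ↦ zero, T ↦ branch(0, op(e, op(zero, zero)), branch(op(zero, zero), zero, op(zero, zero))), M ↦ branch(e, 0, zero), U ↦ op(zero, zero), Y1 ↦ op(zero, zero) }, so T ↦ branch(0, op(e, op(zero, zero)), branch(op(zero, zero), zero, op(zero, zero))).

branch(0, op(e, op(zero, zero)), branch(op(zero, zero), zero, op(zero, zero)))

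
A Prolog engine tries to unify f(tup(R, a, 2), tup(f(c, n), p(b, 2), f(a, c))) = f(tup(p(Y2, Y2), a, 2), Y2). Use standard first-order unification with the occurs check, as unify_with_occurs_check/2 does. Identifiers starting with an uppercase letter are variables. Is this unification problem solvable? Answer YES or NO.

Decompose f/2: tup(R, a, 2) = tup(p(Y2, Y2), a, 2),  tup(f(c, n), p(b, 2), f(a, c)) = Y2.
Decompose tup/3: R = p(Y2, Y2),  a = a,  2 = 2.
Bind R := p(Y2, Y2); no other remaining equation mentions R.
Delete trivial equation a = a.
Delete trivial equation 2 = 2.
Bind Y2 := tup(f(c, n), p(b, 2), f(a, c)). Substituting into the earlier binding gives R := p(tup(f(c, n), p(b, 2), f(a, c)), tup(f(c, n), p(b, 2), f(a, c))).
No equations remain and no clash or occurs-check failure arose, so a unifier exists.

YES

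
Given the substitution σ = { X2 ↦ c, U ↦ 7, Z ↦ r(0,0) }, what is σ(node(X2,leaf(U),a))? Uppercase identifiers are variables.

node(c,leaf(7),a)

Replace each occurrence of X2 with c.
Replace each occurrence of U with 7.
Result: node(c,leaf(7),a).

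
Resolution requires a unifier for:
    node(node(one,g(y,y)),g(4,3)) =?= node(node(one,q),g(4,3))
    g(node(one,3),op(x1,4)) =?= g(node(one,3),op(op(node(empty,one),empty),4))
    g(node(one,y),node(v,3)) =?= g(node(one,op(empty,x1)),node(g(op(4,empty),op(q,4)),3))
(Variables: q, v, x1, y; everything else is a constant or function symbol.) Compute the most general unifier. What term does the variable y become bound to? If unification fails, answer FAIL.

op(empty,op(node(empty,one),empty))

Decompose node/2: node(one,g(y,y)) =?= node(one,q),  g(4,3) =?= g(4,3).
Decompose node/2: one =?= one,  g(y,y) =?= q.
Delete trivial equation one =?= one.
Bind q := g(y,y); substituting into the one remaining equation that mentions q gives: g(node(one,y),node(v,3)) =?= g(node(one,op(empty,x1)),node(g(op(4,empty),op(g(y,y),4)),3)).
Delete trivial equation g(4,3) =?= g(4,3).
Decompose g/2: node(one,3) =?= node(one,3),  op(x1,4) =?= op(op(node(empty,one),empty),4).
Delete trivial equation node(one,3) =?= node(one,3).
Decompose op/2: x1 =?= op(node(empty,one),empty),  4 =?= 4.
Bind x1 := op(node(empty,one),empty); substituting into the one remaining equation that mentions x1 gives: g(node(one,y),node(v,3)) =?= g(node(one,op(empty,op(node(empty,one),empty))),node(g(op(4,empty),op(g(y,y),4)),3)).
Delete trivial equation 4 =?= 4.
Decompose g/2: node(one,y) =?= node(one,op(empty,op(node(empty,one),empty))),  node(v,3) =?= node(g(op(4,empty),op(g(y,y),4)),3).
Decompose node/2: one =?= one,  y =?= op(empty,op(node(empty,one),empty)).
Delete trivial equation one =?= one.
Bind y := op(empty,op(node(empty,one),empty)); substituting into the remaining equation gives: node(v,3) =?= node(g(op(4,empty),op(g(op(empty,op(node(empty,one),empty)),op(empty,op(node(empty,one),empty))),4)),3). Substituting into the earlier binding gives q := g(op(empty,op(node(empty,one),empty)),op(empty,op(node(empty,one),empty))).
Decompose node/2: v =?= g(op(4,empty),op(g(op(empty,op(node(empty,one),empty)),op(empty,op(node(empty,one),empty))),4)),  3 =?= 3.
Bind v := g(op(4,empty),op(g(op(empty,op(node(empty,one),empty)),op(empty,op(node(empty,one),empty))),4)); no other remaining equation mentions v.
Delete trivial equation 3 =?= 3.
MGU = { q -> g(op(empty,op(node(empty,one),empty)),op(empty,op(node(empty,one),empty))), x1 -> op(node(empty,one),empty), y -> op(empty,op(node(empty,one),empty)), v -> g(op(4,empty),op(g(op(empty,op(node(empty,one),empty)),op(empty,op(node(empty,one),empty))),4)) }, so y -> op(empty,op(node(empty,one),empty)).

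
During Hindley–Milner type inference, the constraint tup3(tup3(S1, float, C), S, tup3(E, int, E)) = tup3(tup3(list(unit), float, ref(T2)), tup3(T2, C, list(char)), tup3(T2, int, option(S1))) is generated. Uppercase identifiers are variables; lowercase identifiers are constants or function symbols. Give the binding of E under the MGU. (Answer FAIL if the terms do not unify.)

Decompose tup3/3: tup3(S1, float, C) = tup3(list(unit), float, ref(T2)),  S = tup3(T2, C, list(char)),  tup3(E, int, E) = tup3(T2, int, option(S1)).
Decompose tup3/3: S1 = list(unit),  float = float,  C = ref(T2).
Bind S1 := list(unit); substituting into the one remaining equation that mentions S1 gives: tup3(E, int, E) = tup3(T2, int, option(list(unit))).
Delete trivial equation float = float.
Bind C := ref(T2); substituting into the one remaining equation that mentions C gives: S = tup3(T2, ref(T2), list(char)).
Bind S := tup3(T2, ref(T2), list(char)); no other remaining equation mentions S.
Decompose tup3/3: E = T2,  int = int,  E = option(list(unit)).
Bind E := T2; substituting into the one remaining equation that mentions E gives: T2 = option(list(unit)).
Delete trivial equation int = int.
Bind T2 := option(list(unit)). Substituting into the earlier bindings gives C := ref(option(list(unit))), S := tup3(option(list(unit)), ref(option(list(unit))), list(char)), E := option(list(unit)).
MGU = { S1 -> list(unit), C -> ref(option(list(unit))), S -> tup3(option(list(unit)), ref(option(list(unit))), list(char)), E -> option(list(unit)), T2 -> option(list(unit)) }, so E -> option(list(unit)).

option(list(unit))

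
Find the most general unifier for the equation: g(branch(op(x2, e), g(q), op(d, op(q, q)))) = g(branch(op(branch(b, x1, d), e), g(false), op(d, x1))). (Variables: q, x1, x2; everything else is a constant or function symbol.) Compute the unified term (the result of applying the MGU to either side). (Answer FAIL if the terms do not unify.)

Decompose g/1: branch(op(x2, e), g(q), op(d, op(q, q))) = branch(op(branch(b, x1, d), e), g(false), op(d, x1)).
Decompose branch/3: op(x2, e) = op(branch(b, x1, d), e),  g(q) = g(false),  op(d, op(q, q)) = op(d, x1).
Decompose op/2: x2 = branch(b, x1, d),  e = e.
Bind x2 := branch(b, x1, d); no other remaining equation mentions x2.
Delete trivial equation e = e.
Decompose g/1: q = false.
Bind q := false; substituting into the remaining equation gives: op(d, op(false, false)) = op(d, x1).
Decompose op/2: d = d,  op(false, false) = x1.
Delete trivial equation d = d.
Bind x1 := op(false, false). Substituting into the earlier binding gives x2 := branch(b, op(false, false), d).
Applying the MGU to either side gives g(branch(op(branch(b, op(false, false), d), e), g(false), op(d, op(false, false)))).

g(branch(op(branch(b, op(false, false), d), e), g(false), op(d, op(false, false))))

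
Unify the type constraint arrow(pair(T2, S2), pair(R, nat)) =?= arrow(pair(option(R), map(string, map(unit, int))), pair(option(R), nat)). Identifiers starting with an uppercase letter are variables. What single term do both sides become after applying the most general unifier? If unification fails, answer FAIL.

FAIL

Decompose arrow/2: pair(T2, S2) =?= pair(option(R), map(string, map(unit, int))),  pair(R, nat) =?= pair(option(R), nat).
Decompose pair/2: T2 =?= option(R),  S2 =?= map(string, map(unit, int)).
Bind T2 := option(R); no other remaining equation mentions T2.
Bind S2 := map(string, map(unit, int)); no other remaining equation mentions S2.
Decompose pair/2: R =?= option(R),  nat =?= nat.
Occurs check fails: R occurs in option(R); the equation R =?= option(R) has no finite solution.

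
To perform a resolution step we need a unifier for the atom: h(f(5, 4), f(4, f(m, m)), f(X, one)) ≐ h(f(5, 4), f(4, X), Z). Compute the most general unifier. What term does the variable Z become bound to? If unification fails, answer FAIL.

f(f(m, m), one)

Decompose h/3: f(5, 4) ≐ f(5, 4),  f(4, f(m, m)) ≐ f(4, X),  f(X, one) ≐ Z.
Delete trivial equation f(5, 4) ≐ f(5, 4).
Decompose f/2: 4 ≐ 4,  f(m, m) ≐ X.
Delete trivial equation 4 ≐ 4.
Bind X := f(m, m); substituting into the remaining equation gives: f(f(m, m), one) ≐ Z.
Bind Z := f(f(m, m), one).
MGU = { X -> f(m, m), Z -> f(f(m, m), one) }, so Z -> f(f(m, m), one).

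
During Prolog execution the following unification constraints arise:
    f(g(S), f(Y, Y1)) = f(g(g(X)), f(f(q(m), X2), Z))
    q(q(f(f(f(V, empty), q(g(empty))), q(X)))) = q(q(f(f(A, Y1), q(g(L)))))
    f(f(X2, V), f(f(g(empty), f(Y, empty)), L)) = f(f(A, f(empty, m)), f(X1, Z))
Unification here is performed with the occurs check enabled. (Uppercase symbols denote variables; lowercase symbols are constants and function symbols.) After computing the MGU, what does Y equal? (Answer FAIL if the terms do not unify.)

Decompose f/2: g(S) = g(g(X)),  f(Y, Y1) = f(f(q(m), X2), Z).
Decompose g/1: S = g(X).
Bind S := g(X); no other remaining equation mentions S.
Decompose f/2: Y = f(q(m), X2),  Y1 = Z.
Bind Y := f(q(m), X2); substituting into the one remaining equation that mentions Y gives: f(f(X2, V), f(f(g(empty), f(f(q(m), X2), empty)), L)) = f(f(A, f(empty, m)), f(X1, Z)).
Bind Y1 := Z; substituting into the one remaining equation that mentions Y1 gives: q(q(f(f(f(V, empty), q(g(empty))), q(X)))) = q(q(f(f(A, Z), q(g(L))))).
Decompose q/1: q(f(f(f(V, empty), q(g(empty))), q(X))) = q(f(f(A, Z), q(g(L)))).
Decompose q/1: f(f(f(V, empty), q(g(empty))), q(X)) = f(f(A, Z), q(g(L))).
Decompose f/2: f(f(V, empty), q(g(empty))) = f(A, Z),  q(X) = q(g(L)).
Decompose f/2: f(V, empty) = A,  q(g(empty)) = Z.
Bind A := f(V, empty); substituting into the one remaining equation that mentions A gives: f(f(X2, V), f(f(g(empty), f(f(q(m), X2), empty)), L)) = f(f(f(V, empty), f(empty, m)), f(X1, Z)).
Bind Z := q(g(empty)); substituting into the one remaining equation that mentions Z gives: f(f(X2, V), f(f(g(empty), f(f(q(m), X2), empty)), L)) = f(f(f(V, empty), f(empty, m)), f(X1, q(g(empty)))). Substituting into the earlier binding gives Y1 := q(g(empty)).
Decompose q/1: X = g(L).
Bind X := g(L); no other remaining equation mentions X. Substituting into the earlier binding gives S := g(g(L)).
Decompose f/2: f(X2, V) = f(f(V, empty), f(empty, m)),  f(f(g(empty), f(f(q(m), X2), empty)), L) = f(X1, q(g(empty))).
Decompose f/2: X2 = f(V, empty),  V = f(empty, m).
Bind X2 := f(V, empty); substituting into the one remaining equation that mentions X2 gives: f(f(g(empty), f(f(q(m), f(V, empty)), empty)), L) = f(X1, q(g(empty))). Substituting into the earlier binding gives Y := f(q(m), f(V, empty)).
Bind V := f(empty, m); substituting into the remaining equation gives: f(f(g(empty), f(f(q(m), f(f(empty, m), empty)), empty)), L) = f(X1, q(g(empty))). Substituting into the earlier bindings gives Y := f(q(m), f(f(empty, m), empty)), A := f(f(empty, m), empty), X2 := f(f(empty, m), empty).
Decompose f/2: f(g(empty), f(f(q(m), f(f(empty, m), empty)), empty)) = X1,  L = q(g(empty)).
Bind X1 := f(g(empty), f(f(q(m), f(f(empty, m), empty)), empty)); no other remaining equation mentions X1.
Bind L := q(g(empty)). Substituting into the earlier bindings gives S := g(g(q(g(empty)))), X := g(q(g(empty))).
MGU = { S ↦ g(g(q(g(empty)))), Y ↦ f(q(m), f(f(empty, m), empty)), Y1 ↦ q(g(empty)), A ↦ f(f(empty, m), empty), Z ↦ q(g(empty)), X ↦ g(q(g(empty))), X2 ↦ f(f(empty, m), empty), V ↦ f(empty, m), X1 ↦ f(g(empty), f(f(q(m), f(f(empty, m), empty)), empty)), L ↦ q(g(empty)) }, so Y ↦ f(q(m), f(f(empty, m), empty)).

f(q(m), f(f(empty, m), empty))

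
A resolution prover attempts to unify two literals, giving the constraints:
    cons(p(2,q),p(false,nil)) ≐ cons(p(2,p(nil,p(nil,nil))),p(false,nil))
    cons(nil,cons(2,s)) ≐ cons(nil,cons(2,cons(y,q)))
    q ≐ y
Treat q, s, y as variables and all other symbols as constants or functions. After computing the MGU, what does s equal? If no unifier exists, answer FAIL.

cons(p(nil,p(nil,nil)),p(nil,p(nil,nil)))

Decompose cons/2: p(2,q) ≐ p(2,p(nil,p(nil,nil))),  p(false,nil) ≐ p(false,nil).
Decompose p/2: 2 ≐ 2,  q ≐ p(nil,p(nil,nil)).
Delete trivial equation 2 ≐ 2.
Bind q := p(nil,p(nil,nil)); substituting into the 2 remaining equations that mention q gives: cons(nil,cons(2,s)) ≐ cons(nil,cons(2,cons(y,p(nil,p(nil,nil))))),  p(nil,p(nil,nil)) ≐ y.
Delete trivial equation p(false,nil) ≐ p(false,nil).
Decompose cons/2: nil ≐ nil,  cons(2,s) ≐ cons(2,cons(y,p(nil,p(nil,nil)))).
Delete trivial equation nil ≐ nil.
Decompose cons/2: 2 ≐ 2,  s ≐ cons(y,p(nil,p(nil,nil))).
Delete trivial equation 2 ≐ 2.
Bind s := cons(y,p(nil,p(nil,nil))); no other remaining equation mentions s.
Bind y := p(nil,p(nil,nil)). Substituting into the earlier binding gives s := cons(p(nil,p(nil,nil)),p(nil,p(nil,nil))).
MGU = { q -> p(nil,p(nil,nil)), s -> cons(p(nil,p(nil,nil)),p(nil,p(nil,nil))), y -> p(nil,p(nil,nil)) }, so s -> cons(p(nil,p(nil,nil)),p(nil,p(nil,nil))).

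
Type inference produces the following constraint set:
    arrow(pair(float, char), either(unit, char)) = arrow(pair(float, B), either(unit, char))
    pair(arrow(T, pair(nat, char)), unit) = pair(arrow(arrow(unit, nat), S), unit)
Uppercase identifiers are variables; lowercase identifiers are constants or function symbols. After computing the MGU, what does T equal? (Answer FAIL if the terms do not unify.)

arrow(unit, nat)

Decompose arrow/2: pair(float, char) = pair(float, B),  either(unit, char) = either(unit, char).
Decompose pair/2: float = float,  char = B.
Delete trivial equation float = float.
Bind B := char; no other remaining equation mentions B.
Delete trivial equation either(unit, char) = either(unit, char).
Decompose pair/2: arrow(T, pair(nat, char)) = arrow(arrow(unit, nat), S),  unit = unit.
Decompose arrow/2: T = arrow(unit, nat),  pair(nat, char) = S.
Bind T := arrow(unit, nat); no other remaining equation mentions T.
Bind S := pair(nat, char); no other remaining equation mentions S.
Delete trivial equation unit = unit.
MGU = { B -> char, T -> arrow(unit, nat), S -> pair(nat, char) }, so T -> arrow(unit, nat).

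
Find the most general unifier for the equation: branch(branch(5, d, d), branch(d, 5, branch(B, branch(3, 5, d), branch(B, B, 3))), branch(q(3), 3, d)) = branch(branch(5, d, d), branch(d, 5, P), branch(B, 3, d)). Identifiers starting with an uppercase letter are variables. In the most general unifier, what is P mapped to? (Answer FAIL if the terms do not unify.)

Decompose branch/3: branch(5, d, d) = branch(5, d, d),  branch(d, 5, branch(B, branch(3, 5, d), branch(B, B, 3))) = branch(d, 5, P),  branch(q(3), 3, d) = branch(B, 3, d).
Delete trivial equation branch(5, d, d) = branch(5, d, d).
Decompose branch/3: d = d,  5 = 5,  branch(B, branch(3, 5, d), branch(B, B, 3)) = P.
Delete trivial equation d = d.
Delete trivial equation 5 = 5.
Bind P := branch(B, branch(3, 5, d), branch(B, B, 3)); no other remaining equation mentions P.
Decompose branch/3: q(3) = B,  3 = 3,  d = d.
Bind B := q(3); no other remaining equation mentions B. Substituting into the earlier binding gives P := branch(q(3), branch(3, 5, d), branch(q(3), q(3), 3)).
Delete trivial equation 3 = 3.
Delete trivial equation d = d.
MGU = { P ↦ branch(q(3), branch(3, 5, d), branch(q(3), q(3), 3)), B ↦ q(3) }, so P ↦ branch(q(3), branch(3, 5, d), branch(q(3), q(3), 3)).

branch(q(3), branch(3, 5, d), branch(q(3), q(3), 3))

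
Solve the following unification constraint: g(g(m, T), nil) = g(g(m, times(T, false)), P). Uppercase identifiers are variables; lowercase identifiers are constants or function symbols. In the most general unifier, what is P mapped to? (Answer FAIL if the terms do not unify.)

FAIL

Decompose g/2: g(m, T) = g(m, times(T, false)),  nil = P.
Decompose g/2: m = m,  T = times(T, false).
Delete trivial equation m = m.
Occurs check fails: T occurs in times(T, false); the equation T = times(T, false) has no finite solution.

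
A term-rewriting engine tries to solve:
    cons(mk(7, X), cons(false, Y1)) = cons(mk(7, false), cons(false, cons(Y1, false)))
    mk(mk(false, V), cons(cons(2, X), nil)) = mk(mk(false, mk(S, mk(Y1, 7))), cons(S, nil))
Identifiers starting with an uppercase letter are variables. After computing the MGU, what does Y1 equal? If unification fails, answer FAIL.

FAIL

Decompose cons/2: mk(7, X) = mk(7, false),  cons(false, Y1) = cons(false, cons(Y1, false)).
Decompose mk/2: 7 = 7,  X = false.
Delete trivial equation 7 = 7.
Bind X := false; substituting into the one remaining equation that mentions X gives: mk(mk(false, V), cons(cons(2, false), nil)) = mk(mk(false, mk(S, mk(Y1, 7))), cons(S, nil)).
Decompose cons/2: false = false,  Y1 = cons(Y1, false).
Delete trivial equation false = false.
Occurs check fails: Y1 occurs in cons(Y1, false); the equation Y1 = cons(Y1, false) has no finite solution.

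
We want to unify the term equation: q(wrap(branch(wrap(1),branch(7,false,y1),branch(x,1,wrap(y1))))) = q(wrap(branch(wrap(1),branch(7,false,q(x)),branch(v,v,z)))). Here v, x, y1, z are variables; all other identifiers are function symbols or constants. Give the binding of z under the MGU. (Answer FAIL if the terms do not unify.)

Decompose q/1: wrap(branch(wrap(1),branch(7,false,y1),branch(x,1,wrap(y1)))) = wrap(branch(wrap(1),branch(7,false,q(x)),branch(v,v,z))).
Decompose wrap/1: branch(wrap(1),branch(7,false,y1),branch(x,1,wrap(y1))) = branch(wrap(1),branch(7,false,q(x)),branch(v,v,z)).
Decompose branch/3: wrap(1) = wrap(1),  branch(7,false,y1) = branch(7,false,q(x)),  branch(x,1,wrap(y1)) = branch(v,v,z).
Delete trivial equation wrap(1) = wrap(1).
Decompose branch/3: 7 = 7,  false = false,  y1 = q(x).
Delete trivial equation 7 = 7.
Delete trivial equation false = false.
Bind y1 := q(x); substituting into the remaining equation gives: branch(x,1,wrap(q(x))) = branch(v,v,z).
Decompose branch/3: x = v,  1 = v,  wrap(q(x)) = z.
Bind x := v; substituting into the one remaining equation that mentions x gives: wrap(q(v)) = z. Substituting into the earlier binding gives y1 := q(v).
Bind v := 1; substituting into the remaining equation gives: wrap(q(1)) = z. Substituting into the earlier bindings gives y1 := q(1), x := 1.
Bind z := wrap(q(1)).
MGU = { y1 -> q(1), x -> 1, v -> 1, z -> wrap(q(1)) }, so z -> wrap(q(1)).

wrap(q(1))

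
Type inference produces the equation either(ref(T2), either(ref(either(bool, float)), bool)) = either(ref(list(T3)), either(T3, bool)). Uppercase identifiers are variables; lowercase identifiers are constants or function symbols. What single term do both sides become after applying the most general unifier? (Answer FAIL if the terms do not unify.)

either(ref(list(ref(either(bool, float)))), either(ref(either(bool, float)), bool))

Decompose either/2: ref(T2) = ref(list(T3)),  either(ref(either(bool, float)), bool) = either(T3, bool).
Decompose ref/1: T2 = list(T3).
Bind T2 := list(T3); no other remaining equation mentions T2.
Decompose either/2: ref(either(bool, float)) = T3,  bool = bool.
Bind T3 := ref(either(bool, float)); no other remaining equation mentions T3. Substituting into the earlier binding gives T2 := list(ref(either(bool, float))).
Delete trivial equation bool = bool.
Applying the MGU to either side gives either(ref(list(ref(either(bool, float)))), either(ref(either(bool, float)), bool)).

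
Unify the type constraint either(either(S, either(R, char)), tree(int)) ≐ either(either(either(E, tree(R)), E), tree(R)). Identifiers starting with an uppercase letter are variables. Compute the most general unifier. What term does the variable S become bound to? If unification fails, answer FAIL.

Decompose either/2: either(S, either(R, char)) ≐ either(either(E, tree(R)), E),  tree(int) ≐ tree(R).
Decompose either/2: S ≐ either(E, tree(R)),  either(R, char) ≐ E.
Bind S := either(E, tree(R)); no other remaining equation mentions S.
Bind E := either(R, char); no other remaining equation mentions E. Substituting into the earlier binding gives S := either(either(R, char), tree(R)).
Decompose tree/1: int ≐ R.
Bind R := int. Substituting into the earlier bindings gives S := either(either(int, char), tree(int)), E := either(int, char).
MGU = { S -> either(either(int, char), tree(int)), E -> either(int, char), R -> int }, so S -> either(either(int, char), tree(int)).

either(either(int, char), tree(int))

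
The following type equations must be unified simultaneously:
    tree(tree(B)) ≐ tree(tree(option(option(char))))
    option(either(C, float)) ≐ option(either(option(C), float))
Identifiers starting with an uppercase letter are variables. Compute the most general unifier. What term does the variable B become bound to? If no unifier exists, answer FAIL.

FAIL

Decompose tree/1: tree(B) ≐ tree(option(option(char))).
Decompose tree/1: B ≐ option(option(char)).
Bind B := option(option(char)); no other remaining equation mentions B.
Decompose option/1: either(C, float) ≐ either(option(C), float).
Decompose either/2: C ≐ option(C),  float ≐ float.
Occurs check fails: C occurs in option(C); the equation C ≐ option(C) has no finite solution.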